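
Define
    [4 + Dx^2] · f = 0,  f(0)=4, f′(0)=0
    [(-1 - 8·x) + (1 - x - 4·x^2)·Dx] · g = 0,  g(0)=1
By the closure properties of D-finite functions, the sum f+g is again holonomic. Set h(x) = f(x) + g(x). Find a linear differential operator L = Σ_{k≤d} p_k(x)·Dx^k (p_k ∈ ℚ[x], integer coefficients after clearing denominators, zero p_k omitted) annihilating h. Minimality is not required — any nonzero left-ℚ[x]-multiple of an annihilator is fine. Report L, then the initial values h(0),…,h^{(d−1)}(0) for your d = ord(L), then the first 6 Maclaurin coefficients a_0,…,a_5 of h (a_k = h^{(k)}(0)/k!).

f: a_k = 4, 0, -8, 0, 8/3, 0, …
g: a_k = 1, 1, 5, 9, 29, 65, …
Weyl lclm of L_f,L_g ⇒ L₀ (ord ≤ 3).
L = (-116 - 1008·x - 968·x^2 - 2688·x^3 - 640·x^4 - 1024·x^5) + (28 + 4·x - 8·x^2 - 200·x^3 - 480·x^4 - 384·x^5 - 512·x^6)·Dx + (-29 - 252·x - 242·x^2 - 672·x^3 - 160·x^4 - 256·x^5)·Dx^2 + (7 + x - 2·x^2 - 50·x^3 - 120·x^4 - 96·x^5 - 128·x^6)·Dx^3  (order 3).
h: a_k = 5, 1, -3, 9, 95/3, 65, …
ICs: h(0) = 5, h′(0) = 1, h′′(0) = -6.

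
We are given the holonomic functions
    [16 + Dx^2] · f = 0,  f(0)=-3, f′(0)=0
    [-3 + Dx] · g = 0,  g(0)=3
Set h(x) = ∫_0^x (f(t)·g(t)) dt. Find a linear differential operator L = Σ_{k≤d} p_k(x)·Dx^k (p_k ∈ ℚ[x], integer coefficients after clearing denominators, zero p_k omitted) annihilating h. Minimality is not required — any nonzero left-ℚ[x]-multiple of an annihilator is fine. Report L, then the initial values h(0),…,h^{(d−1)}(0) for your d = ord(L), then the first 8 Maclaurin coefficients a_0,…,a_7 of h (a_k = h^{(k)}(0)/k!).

f: a_k = -3, 0, 24, 0, -32, 0, 256/15, 0, …
g: a_k = 3, 9, 27/2, 27/2, 81/8, 243/40, 243/80, 729/560, …
L₀ := L_f ⊗_s L_g (sym. prod.), ord ≤ 2.
∫: right-multiply L₀ by Dx.
L = 25·Dx - 6·Dx^2 + Dx^3  (order 3).
h: a_k = 0, -9, -27/2, 21/2, 351/8, 1581/40, 237/80, -1679/80, …
ICs: h(0) = 0, h′(0) = -9, h′′(0) = -27.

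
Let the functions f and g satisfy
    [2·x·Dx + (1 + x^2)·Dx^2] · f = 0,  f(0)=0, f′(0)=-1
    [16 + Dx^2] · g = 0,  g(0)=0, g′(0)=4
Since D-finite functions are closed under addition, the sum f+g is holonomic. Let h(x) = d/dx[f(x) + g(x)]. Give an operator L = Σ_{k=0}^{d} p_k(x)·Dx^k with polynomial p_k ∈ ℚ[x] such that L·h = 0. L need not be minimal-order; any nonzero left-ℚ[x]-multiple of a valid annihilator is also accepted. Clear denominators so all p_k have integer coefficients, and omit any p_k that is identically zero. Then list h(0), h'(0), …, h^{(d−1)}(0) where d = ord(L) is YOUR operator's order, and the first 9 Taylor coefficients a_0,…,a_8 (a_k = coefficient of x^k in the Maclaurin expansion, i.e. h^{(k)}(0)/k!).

L = (64·x + 704·x^3 + 256·x^5) + (112 + 416·x^2 + 432·x^4 + 128·x^6)·Dx + (4·x + 44·x^3 + 16·x^5)·Dx^2 + (7 + 26·x^2 + 27·x^4 + 8·x^6)·Dx^3  (order 3).
h: a_k = 3, 0, -31, 0, 125/3, 0, -979/45, 0, 1733/315, …
ICs: h(0) = 3, h′(0) = 0, h′′(0) = -62.

f: a_k = 0, -1, 0, 1/3, 0, -1/5, 0, 1/7, 0, …
g: a_k = 0, 4, 0, -32/3, 0, 128/15, 0, -1024/315, 0, …
Weyl lclm of L_f,L_g ⇒ L₀ (ord ≤ 4).
h₀' ⇒ L via d/dx closure of L₀.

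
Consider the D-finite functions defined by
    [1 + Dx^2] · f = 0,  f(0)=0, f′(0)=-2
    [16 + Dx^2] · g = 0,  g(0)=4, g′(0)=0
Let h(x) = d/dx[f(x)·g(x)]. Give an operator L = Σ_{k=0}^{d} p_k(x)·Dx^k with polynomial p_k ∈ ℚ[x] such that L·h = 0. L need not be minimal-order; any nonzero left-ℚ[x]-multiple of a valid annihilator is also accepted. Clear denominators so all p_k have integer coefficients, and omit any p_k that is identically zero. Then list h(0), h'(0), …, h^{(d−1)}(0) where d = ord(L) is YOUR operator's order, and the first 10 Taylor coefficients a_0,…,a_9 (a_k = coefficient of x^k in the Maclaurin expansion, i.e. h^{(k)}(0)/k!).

L = 225 + 34·Dx^2 + Dx^4  (order 4).
h: a_k = -8, 0, 196, 0, -1441/3, 0, 37969/90, 0, -138103/720, 0, …
ICs: h(0) = -8, h′(0) = 0, h′′(0) = 392, h′′′(0) = 0.

f: a_k = 0, -2, 0, 1/3, 0, -1/60, 0, 1/2520, 0, -1/181440, …
g: a_k = 4, 0, -32, 0, 128/3, 0, -1024/45, 0, 2048/315, 0, …
f·g: L₀ = L_f ⊗_s L_g, ord ≤ 2·2.
h=h₀': d/dx-closure on L₀ ⇒ L.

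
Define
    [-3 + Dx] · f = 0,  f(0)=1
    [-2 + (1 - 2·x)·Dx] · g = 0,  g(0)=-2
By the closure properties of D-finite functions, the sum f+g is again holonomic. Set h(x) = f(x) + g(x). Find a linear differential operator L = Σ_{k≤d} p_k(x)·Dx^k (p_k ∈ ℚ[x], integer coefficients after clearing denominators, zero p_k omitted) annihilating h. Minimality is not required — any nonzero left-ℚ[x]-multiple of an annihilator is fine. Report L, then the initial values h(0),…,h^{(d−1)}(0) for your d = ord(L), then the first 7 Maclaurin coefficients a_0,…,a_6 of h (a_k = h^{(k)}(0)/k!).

f: a_k = 1, 3, 9/2, 9/2, 27/8, 81/40, 81/80, …
g: a_k = -2, -4, -8, -16, -32, -64, -128, …
h₀=f+g: left-lcm gives L₀, ord ≤ 2.
L = (6 + 36·x) + (1 - 36·x + 36·x^2)·Dx + (-1 + 8·x - 12·x^2)·Dx^2  (order 2).
h: a_k = -1, -1, -7/2, -23/2, -229/8, -2479/40, -10159/80, …
ICs: h(0) = -1, h′(0) = -1.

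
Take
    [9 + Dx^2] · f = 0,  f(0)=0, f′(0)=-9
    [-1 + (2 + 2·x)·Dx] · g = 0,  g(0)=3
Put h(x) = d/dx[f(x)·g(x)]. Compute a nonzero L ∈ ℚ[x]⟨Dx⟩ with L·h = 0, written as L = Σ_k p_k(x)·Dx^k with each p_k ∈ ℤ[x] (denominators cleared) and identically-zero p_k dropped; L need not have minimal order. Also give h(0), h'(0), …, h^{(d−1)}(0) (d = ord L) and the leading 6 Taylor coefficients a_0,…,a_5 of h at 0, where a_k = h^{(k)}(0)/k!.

f: a_k = 0, -9, 0, 27/2, 0, -243/40, …
g: a_k = 3, 3/2, -3/8, 3/16, -15/128, 21/256, …
f·g: L₀ = L_f ⊗_s L_g, ord ≤ 2·1.
Differentiate: ansatz ord ≤ ord L₀ ⇒ L.
L = (551 + 1968·x + 2712·x^2 + 1728·x^3 + 432·x^4) + (-44 - 140·x - 144·x^2 - 48·x^3)·Dx + (52 + 200·x + 292·x^2 + 192·x^3 + 48·x^4)·Dx^2  (order 2).
h: a_k = -27, -27, 1053/8, 297/4, -14229/128, -28107/640, …
ICs: h(0) = -27, h′(0) = -27.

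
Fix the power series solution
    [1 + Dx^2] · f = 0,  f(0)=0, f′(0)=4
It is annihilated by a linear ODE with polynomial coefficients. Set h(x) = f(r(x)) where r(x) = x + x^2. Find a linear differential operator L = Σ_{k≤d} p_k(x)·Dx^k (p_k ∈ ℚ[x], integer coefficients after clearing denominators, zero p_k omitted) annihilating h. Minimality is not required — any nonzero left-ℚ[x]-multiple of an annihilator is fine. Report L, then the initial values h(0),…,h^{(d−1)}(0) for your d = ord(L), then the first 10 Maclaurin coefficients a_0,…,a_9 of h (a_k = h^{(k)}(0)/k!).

L = (1 + 6·x + 12·x^2 + 8·x^3) - 2·Dx + (1 + 2·x)·Dx^2  (order 2).
h: a_k = 0, 4, 4, -2/3, -2, -59/30, -1/2, 419/1260, 59/180, 13609/90720, …
ICs: h(0) = 0, h′(0) = 4.

f: a_k = 0, 4, 0, -2/3, 0, 1/30, 0, -1/1260, 0, 1/90720, …
f∘r: x↦r, Dx↦Dx/r' in L_f ⇒ L₀.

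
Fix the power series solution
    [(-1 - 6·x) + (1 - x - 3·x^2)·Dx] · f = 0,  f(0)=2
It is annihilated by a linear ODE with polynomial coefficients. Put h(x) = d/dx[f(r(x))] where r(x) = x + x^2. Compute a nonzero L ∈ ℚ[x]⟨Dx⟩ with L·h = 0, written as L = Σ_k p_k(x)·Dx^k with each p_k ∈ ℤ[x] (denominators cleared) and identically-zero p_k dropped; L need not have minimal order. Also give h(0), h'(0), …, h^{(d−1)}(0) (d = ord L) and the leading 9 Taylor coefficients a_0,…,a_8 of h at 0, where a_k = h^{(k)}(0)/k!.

L = (10 + 60·x + 168·x^2 + 396·x^3 + 648·x^4 + 540·x^5 + 180·x^6) + (-1 - 7·x - 6·x^2 + 44·x^3 + 135·x^4 + 180·x^5 + 126·x^6 + 36·x^7)·Dx  (order 1).
h: a_k = 2, 20, 90, 352, 1370, 5016, 17850, 62416, 214560, …
ICs: h(0) = 2.

f: a_k = 2, 2, 8, 14, 38, 80, 194, 434, 1016, …
L₀ from L_f via x↦r, Dx↦r'^{-1}Dx.
Differentiate: ansatz ord ≤ ord L₀ ⇒ L.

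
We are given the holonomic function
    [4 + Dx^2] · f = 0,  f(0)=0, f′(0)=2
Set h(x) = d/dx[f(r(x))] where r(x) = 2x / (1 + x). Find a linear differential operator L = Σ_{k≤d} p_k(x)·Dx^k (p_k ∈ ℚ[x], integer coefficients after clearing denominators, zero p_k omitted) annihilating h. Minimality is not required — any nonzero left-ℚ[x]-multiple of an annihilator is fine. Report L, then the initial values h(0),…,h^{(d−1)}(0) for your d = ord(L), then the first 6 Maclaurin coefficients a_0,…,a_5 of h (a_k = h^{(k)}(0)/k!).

L = (22 + 12·x + 6·x^2) + (6 + 18·x + 18·x^2 + 6·x^3)·Dx + (1 + 4·x + 6·x^2 + 4·x^3 + x^4)·Dx^2  (order 2).
h: a_k = 4, -8, -20, 112, -772/3, 360, …
ICs: h(0) = 4, h′(0) = -8.

f: a_k = 0, 2, 0, -4/3, 0, 4/15, …
Change of var in L_f (x↦r) gives L₀.
h₀' ⇒ L via d/dx closure of L₀.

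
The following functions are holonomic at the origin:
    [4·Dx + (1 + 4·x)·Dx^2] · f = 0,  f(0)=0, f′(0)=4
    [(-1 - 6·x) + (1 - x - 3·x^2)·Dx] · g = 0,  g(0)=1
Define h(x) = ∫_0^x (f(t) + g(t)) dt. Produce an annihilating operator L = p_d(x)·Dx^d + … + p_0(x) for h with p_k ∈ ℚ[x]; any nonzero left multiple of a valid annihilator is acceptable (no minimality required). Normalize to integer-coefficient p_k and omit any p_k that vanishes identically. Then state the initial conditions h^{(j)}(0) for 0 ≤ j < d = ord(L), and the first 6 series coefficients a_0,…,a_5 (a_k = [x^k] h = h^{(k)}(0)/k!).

f: a_k = 0, 4, -8, 64/3, -64, 1024/5, …
g: a_k = 1, 1, 4, 7, 19, 40, …
Weyl lclm of L_f,L_g ⇒ L₀ (ord ≤ 3).
∫: right-multiply L₀ by Dx.
L = (-212 - 1072·x - 3144·x^2 - 2160·x^3 - 2592·x^4)·Dx^2 + (-5 - 248·x - 1922·x^2 - 4308·x^3 - 4464·x^4 - 4320·x^5)·Dx^3 + (6 + 53·x + 108·x^2 - 110·x^3 - 519·x^4 - 1044·x^5 - 864·x^6)·Dx^4  (order 4).
h: a_k = 0, 1, 5/2, -4/3, 85/12, -9, …
ICs: h(0) = 0, h′(0) = 1, h′′(0) = 5, h′′′(0) = -8.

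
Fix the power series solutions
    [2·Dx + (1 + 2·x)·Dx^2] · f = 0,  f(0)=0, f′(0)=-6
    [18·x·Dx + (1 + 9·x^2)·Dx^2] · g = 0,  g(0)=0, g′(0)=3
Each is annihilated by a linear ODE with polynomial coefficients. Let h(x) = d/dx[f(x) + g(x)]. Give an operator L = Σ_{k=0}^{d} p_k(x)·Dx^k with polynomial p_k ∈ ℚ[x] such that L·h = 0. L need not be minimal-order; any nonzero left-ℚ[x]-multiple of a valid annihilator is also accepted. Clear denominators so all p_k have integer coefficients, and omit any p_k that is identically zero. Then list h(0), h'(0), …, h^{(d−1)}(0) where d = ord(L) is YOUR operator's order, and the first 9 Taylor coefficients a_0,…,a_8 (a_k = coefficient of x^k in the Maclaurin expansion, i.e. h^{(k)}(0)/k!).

f: a_k = 0, -6, 6, -8, 12, -96/5, 32, -384/7, 96, …
g: a_k = 0, 3, 0, -9, 0, 243/5, 0, -2187/7, 0, …
f+g: L₀ = lclm(L_f,L_g), ord ≤ 2+2.
Derive L from L₀ (diff closure).
L = (-18 - 108·x + 486·x^2 + 324·x^3) + (-13 - 36·x + 135·x^2 + 972·x^3 + 648·x^4)·Dx + (-1 + 7·x + 18·x^2 + 81·x^3 + 243·x^4 + 162·x^5)·Dx^2  (order 2).
h: a_k = -3, 12, -51, 48, 147, 192, -2571, 768, 18147, …
ICs: h(0) = -3, h′(0) = 12.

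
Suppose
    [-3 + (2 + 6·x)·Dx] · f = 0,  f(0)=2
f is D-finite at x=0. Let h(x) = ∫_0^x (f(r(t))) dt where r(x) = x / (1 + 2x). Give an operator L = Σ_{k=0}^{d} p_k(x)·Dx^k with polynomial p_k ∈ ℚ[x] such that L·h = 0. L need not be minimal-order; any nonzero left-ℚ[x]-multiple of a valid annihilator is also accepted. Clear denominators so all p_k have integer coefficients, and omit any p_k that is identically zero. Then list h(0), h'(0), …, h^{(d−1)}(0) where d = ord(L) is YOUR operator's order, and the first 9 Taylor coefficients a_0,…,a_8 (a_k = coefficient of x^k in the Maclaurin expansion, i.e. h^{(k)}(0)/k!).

L = -3·Dx + (2 + 14·x + 20·x^2)·Dx^2  (order 2).
h: a_k = 0, 2, 3/2, -11/4, 195/32, -993/64, 11303/256, -492501/3584, 3761283/8192, …
ICs: h(0) = 0, h′(0) = 2.

f: a_k = 2, 3, -9/4, 27/8, -405/64, 1701/128, -15309/512, 72171/1024, -2814669/16384, …
f∘r: x↦r, Dx↦Dx/r' in L_f ⇒ L₀.
h=∫₀ˣh₀: take L = L₀·Dx.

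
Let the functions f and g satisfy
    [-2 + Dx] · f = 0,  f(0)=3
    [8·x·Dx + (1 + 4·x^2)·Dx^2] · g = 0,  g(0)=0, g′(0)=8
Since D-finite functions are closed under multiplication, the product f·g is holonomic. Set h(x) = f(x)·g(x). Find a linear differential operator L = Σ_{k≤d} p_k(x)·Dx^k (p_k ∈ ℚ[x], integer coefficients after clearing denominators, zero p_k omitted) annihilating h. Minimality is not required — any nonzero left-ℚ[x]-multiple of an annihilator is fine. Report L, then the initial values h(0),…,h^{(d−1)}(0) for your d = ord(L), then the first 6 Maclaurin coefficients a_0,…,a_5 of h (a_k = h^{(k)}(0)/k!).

f: a_k = 3, 6, 6, 4, 2, 4/5, …
g: a_k = 0, 8, 0, -32/3, 0, 128/5, …
h₀=f·g: eliminate ⇒ L₀, order ≤ 1·2.
L = (4 - 16·x + 16·x^2) + (-4 + 8·x - 16·x^2)·Dx + (1 + 4·x^2)·Dx^2  (order 2).
h: a_k = 0, 24, 48, 16, -32, 144/5, …
ICs: h(0) = 0, h′(0) = 24.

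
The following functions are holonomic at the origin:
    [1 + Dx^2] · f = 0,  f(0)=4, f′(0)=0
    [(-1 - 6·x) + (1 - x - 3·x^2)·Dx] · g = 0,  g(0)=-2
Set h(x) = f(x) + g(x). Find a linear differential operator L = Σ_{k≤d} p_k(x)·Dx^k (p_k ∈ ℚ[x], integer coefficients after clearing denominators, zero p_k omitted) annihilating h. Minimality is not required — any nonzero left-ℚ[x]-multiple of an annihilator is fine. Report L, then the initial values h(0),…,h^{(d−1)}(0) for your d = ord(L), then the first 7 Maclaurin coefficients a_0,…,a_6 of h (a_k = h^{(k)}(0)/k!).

f: a_k = 4, 0, -2, 0, 1/6, 0, -1/180, …
g: a_k = -2, -2, -8, -14, -38, -80, -194, …
f+g: L₀ = lclm(L_f,L_g), ord ≤ 2+1.
L = (-43 - 292·x - 307·x^2 - 624·x^3 - 45·x^4 - 54·x^5) + (9 + 7·x + 6·x^2 - 91·x^3 - 144·x^4 - 27·x^5 - 27·x^6)·Dx + (-43 - 292·x - 307·x^2 - 624·x^3 - 45·x^4 - 54·x^5)·Dx^2 + (9 + 7·x + 6·x^2 - 91·x^3 - 144·x^4 - 27·x^5 - 27·x^6)·Dx^3  (order 3).
h: a_k = 2, -2, -10, -14, -227/6, -80, -34921/180, …
ICs: h(0) = 2, h′(0) = -2, h′′(0) = -20.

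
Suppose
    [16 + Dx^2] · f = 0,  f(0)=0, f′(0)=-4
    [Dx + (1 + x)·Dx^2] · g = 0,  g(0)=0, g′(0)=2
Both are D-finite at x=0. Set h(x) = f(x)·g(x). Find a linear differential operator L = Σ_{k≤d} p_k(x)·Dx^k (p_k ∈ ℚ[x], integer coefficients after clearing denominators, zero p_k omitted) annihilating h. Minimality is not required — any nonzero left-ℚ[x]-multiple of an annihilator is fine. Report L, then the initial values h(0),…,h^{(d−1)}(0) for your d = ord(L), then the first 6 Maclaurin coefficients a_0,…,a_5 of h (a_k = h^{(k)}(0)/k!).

f: a_k = 0, -4, 0, 32/3, 0, -128/15, …
g: a_k = 0, 2, -1, 2/3, -1/2, 2/5, …
Sym-product of L_f,L_g gives L₀ (≤ ord 4).
L = (15072 + 62976·x + 97024·x^2 + 65536·x^3 + 16384·x^4) + (1984 + 6080·x + 6144·x^2 + 2048·x^3)·Dx + (1950 + 8000·x + 12192·x^2 + 8192·x^3 + 2048·x^4)·Dx^2 + (124 + 380·x + 384·x^2 + 128·x^3)·Dx^3 + (63 + 254·x + 383·x^2 + 256·x^3 + 64·x^4)·Dx^4  (order 4).
h: a_k = 0, 0, -8, 4, 56/3, -26/3, …
ICs: h(0) = 0, h′(0) = 0, h′′(0) = -16, h′′′(0) = 24.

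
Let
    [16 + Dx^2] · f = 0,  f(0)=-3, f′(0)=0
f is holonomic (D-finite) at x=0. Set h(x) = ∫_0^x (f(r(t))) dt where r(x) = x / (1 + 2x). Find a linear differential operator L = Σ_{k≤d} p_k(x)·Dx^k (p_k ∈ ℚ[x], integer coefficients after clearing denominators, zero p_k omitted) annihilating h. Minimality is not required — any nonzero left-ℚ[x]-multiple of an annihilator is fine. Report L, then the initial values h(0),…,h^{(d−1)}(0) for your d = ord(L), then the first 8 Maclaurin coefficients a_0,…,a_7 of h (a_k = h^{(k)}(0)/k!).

f: a_k = -3, 0, 24, 0, -32, 0, 256/15, 0, …
Substitute x→r, Dx→(1/r')Dx; clear ⇒ L₀.
h=∫h₀ ⇒ L = L₀·Dx.
L = 16·Dx + (4 + 24·x + 48·x^2 + 32·x^3)·Dx^2 + (1 + 8·x + 24·x^2 + 32·x^3 + 16·x^4)·Dx^3  (order 3).
h: a_k = 0, -3, 0, 8, -24, 256/5, -256/3, 1408/15, …
ICs: h(0) = 0, h′(0) = -3, h′′(0) = 0.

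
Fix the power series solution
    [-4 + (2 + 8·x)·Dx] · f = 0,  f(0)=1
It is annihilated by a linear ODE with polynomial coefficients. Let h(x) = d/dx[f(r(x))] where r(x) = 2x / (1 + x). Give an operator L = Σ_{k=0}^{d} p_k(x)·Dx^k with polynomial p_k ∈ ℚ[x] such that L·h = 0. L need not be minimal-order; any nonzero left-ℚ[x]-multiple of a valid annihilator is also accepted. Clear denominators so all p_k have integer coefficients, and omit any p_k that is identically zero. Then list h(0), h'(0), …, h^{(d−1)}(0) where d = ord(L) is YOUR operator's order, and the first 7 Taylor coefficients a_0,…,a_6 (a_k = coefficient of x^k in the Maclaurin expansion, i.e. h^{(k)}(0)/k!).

f: a_k = 1, 2, -2, 4, -10, 28, -84, …
Substitute x→r, Dx→(1/r')Dx; clear ⇒ L₀.
Differentiate: ansatz ord ≤ ord L₀ ⇒ L.
L = (-6 - 18·x) + (-1 - 10·x - 9·x^2)·Dx  (order 1).
h: a_k = 4, -24, 156, -1136, 8820, -70920, 582540, …
ICs: h(0) = 4.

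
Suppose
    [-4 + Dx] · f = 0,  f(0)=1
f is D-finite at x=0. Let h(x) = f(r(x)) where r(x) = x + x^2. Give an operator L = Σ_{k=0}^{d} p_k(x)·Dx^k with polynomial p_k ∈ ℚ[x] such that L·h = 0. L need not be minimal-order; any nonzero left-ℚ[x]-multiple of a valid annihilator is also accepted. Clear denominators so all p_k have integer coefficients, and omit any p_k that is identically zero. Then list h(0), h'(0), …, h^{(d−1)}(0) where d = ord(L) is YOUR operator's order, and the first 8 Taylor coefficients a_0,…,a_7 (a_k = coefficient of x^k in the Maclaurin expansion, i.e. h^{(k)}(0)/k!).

f: a_k = 1, 4, 8, 32/3, 32/3, 128/15, 256/45, 1024/315, …
h₀=f(r): pull back L_f along r ⇒ L₀.
L = (-4 - 8·x) + Dx  (order 1).
h: a_k = 1, 4, 12, 80/3, 152/3, 416/5, 5536/45, 52096/315, …
ICs: h(0) = 1.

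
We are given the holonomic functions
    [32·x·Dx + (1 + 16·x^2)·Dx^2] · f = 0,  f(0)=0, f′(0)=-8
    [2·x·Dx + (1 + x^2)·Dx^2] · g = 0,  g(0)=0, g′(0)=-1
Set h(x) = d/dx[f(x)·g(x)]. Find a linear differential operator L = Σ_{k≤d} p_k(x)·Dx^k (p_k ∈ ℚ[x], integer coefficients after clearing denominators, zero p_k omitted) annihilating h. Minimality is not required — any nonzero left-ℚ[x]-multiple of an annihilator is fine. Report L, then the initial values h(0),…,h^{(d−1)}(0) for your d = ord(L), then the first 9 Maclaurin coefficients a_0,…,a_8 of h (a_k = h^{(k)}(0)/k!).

f: a_k = 0, -8, 0, 128/3, 0, -2048/5, 0, 32768/7, 0, …
g: a_k = 0, -1, 0, 1/3, 0, -1/5, 0, 1/7, 0, …
h₀=f·g: eliminate ⇒ L₀, order ≤ 2·2.
Differentiate: ansatz ord ≤ ord L₀ ⇒ L.
L = (-384·x - 10880·x^3 - 16384·x^5 + 34816·x^7 + 98304·x^9) + (-68 - 3916·x^2 - 19584·x^4 - 14336·x^6 + 121856·x^8 + 147456·x^10)·Dx + (-136·x - 2632·x^3 - 6528·x^5 + 16448·x^7 + 69632·x^9 + 49152·x^11)·Dx^2 + (-1 - 34·x^2 - 305·x^4 + 4880·x^8 + 8704·x^10 + 4096·x^12)·Dx^3  (order 3).
h: a_k = 0, 16, 0, -544/3, 0, 38288/15, 0, -4054976/105, 0, …
ICs: h(0) = 0, h′(0) = 16, h′′(0) = 0.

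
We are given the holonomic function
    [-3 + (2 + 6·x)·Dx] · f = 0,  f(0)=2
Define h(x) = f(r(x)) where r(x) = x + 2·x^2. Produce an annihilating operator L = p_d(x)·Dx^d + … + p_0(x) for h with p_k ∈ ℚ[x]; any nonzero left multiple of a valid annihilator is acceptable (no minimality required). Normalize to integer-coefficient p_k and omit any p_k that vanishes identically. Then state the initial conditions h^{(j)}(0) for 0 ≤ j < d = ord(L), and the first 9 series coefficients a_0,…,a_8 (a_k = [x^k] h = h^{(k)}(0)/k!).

f: a_k = 2, 3, -9/4, 27/8, -405/64, 1701/128, -15309/512, 72171/1024, -2814669/16384, …
Change of var in L_f (x↦r) gives L₀.
L = (-3 - 12·x) + (2 + 6·x + 12·x^2)·Dx  (order 1).
h: a_k = 2, 3, 15/4, -45/8, 315/64, 405/128, -11205/512, 41715/1024, -282285/16384, …
ICs: h(0) = 2.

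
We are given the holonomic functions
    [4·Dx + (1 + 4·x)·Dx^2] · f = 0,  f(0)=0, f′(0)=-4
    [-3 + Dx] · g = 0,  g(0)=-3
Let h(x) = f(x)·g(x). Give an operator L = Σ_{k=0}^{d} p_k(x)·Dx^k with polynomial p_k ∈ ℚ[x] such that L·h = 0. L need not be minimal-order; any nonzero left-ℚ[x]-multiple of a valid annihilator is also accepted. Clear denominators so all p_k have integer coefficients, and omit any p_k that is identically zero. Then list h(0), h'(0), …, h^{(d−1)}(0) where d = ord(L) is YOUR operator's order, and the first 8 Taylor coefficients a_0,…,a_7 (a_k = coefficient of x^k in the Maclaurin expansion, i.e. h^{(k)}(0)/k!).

f: a_k = 0, -4, 8, -64/3, 64, -1024/5, 2048/3, -16384/7, …
g: a_k = -3, -9, -27/2, -27/2, -81/8, -243/40, -243/80, -729/560, …
f·g: L₀ = L_f ⊗_s L_g, ord ≤ 2·1.
L = (-3 + 36·x) + (-2 - 24·x)·Dx + (1 + 4·x)·Dx^2  (order 2).
h: a_k = 0, 12, 12, 46, -54, 2589/10, -1675/2, 414129/140, …
ICs: h(0) = 0, h′(0) = 12.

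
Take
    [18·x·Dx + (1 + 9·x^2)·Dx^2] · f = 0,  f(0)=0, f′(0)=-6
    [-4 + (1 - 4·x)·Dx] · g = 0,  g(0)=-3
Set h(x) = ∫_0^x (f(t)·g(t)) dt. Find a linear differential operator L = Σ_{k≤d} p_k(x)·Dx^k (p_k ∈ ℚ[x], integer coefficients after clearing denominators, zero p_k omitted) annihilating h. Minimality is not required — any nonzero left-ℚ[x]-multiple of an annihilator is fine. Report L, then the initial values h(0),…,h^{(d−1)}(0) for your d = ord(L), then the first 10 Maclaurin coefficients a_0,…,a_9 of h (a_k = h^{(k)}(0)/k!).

f: a_k = 0, -6, 0, 18, 0, -486/5, 0, 4374/7, 0, -4374, …
g: a_k = -3, -12, -48, -192, -768, -3072, -12288, -49152, -196608, -786432, …
L₀ := L_f ⊗_s L_g (sym. prod.), ord ≤ 2.
Integrate: L := L₀·Dx.
L = 72·x·Dx + (8 - 18·x + 144·x^2)·Dx^2 + (-1 + 4·x - 9·x^2 + 36·x^3)·Dx^3  (order 3).
h: a_k = 0, 0, 9, 24, 117/2, 936/5, 3363/5, 80712/35, 1097163/140, 975256/35, …
ICs: h(0) = 0, h′(0) = 0, h′′(0) = 18.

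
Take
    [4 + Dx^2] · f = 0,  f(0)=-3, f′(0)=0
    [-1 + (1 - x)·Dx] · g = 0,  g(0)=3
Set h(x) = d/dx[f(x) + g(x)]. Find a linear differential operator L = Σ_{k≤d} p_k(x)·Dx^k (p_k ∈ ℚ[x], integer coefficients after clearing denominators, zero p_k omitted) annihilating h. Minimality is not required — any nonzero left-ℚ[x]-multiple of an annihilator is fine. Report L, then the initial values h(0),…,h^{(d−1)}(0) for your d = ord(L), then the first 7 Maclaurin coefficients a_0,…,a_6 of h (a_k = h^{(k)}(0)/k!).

f: a_k = -3, 0, 6, 0, -2, 0, 4/15, …
g: a_k = 3, 3, 3, 3, 3, 3, 3, …
L₀ := lclm(L_f,L_g); ord L₀ ≤ 2+1.
h=h₀': d/dx-closure on L₀ ⇒ L.
L = (64 - 32·x + 16·x^2) + (-20 + 36·x - 24·x^2 + 8·x^3)·Dx + (16 - 8·x + 4·x^2)·Dx^2 + (-5 + 9·x - 6·x^2 + 2·x^3)·Dx^3  (order 3).
h: a_k = 3, 18, 9, 4, 15, 98/5, 21, …
ICs: h(0) = 3, h′(0) = 18, h′′(0) = 18.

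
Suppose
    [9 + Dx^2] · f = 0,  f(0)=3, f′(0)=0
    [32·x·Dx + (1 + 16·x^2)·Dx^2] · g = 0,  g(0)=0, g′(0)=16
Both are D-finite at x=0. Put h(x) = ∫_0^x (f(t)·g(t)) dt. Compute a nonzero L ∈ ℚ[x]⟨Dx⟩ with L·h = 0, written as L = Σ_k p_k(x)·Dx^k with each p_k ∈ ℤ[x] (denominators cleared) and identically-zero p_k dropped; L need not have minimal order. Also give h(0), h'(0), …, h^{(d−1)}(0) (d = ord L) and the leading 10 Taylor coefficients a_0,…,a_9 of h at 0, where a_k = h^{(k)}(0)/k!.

f: a_k = 3, 0, -27/2, 0, 81/8, 0, -243/80, 0, 2187/4480, 0, …
g: a_k = 0, 16, 0, -256/3, 0, 4096/5, 0, -65536/7, 0, 1048576/9, …
h₀=f·g: eliminate ⇒ L₀, order ≤ 2·2.
Integrate: L := L₀·Dx.
L = (16425 + 696384·x^2 + 2778624·x^4 + 11943936·x^6 + 47775744·x^8)·Dx + (23616·x + 543744·x^3 + 3981312·x^5 + 21233664·x^7)·Dx^2 + (2050 + 87168·x^2 + 470016·x^4 + 2654208·x^6 + 10616832·x^8)·Dx^3 + (2624·x + 60416·x^3 + 442368·x^5 + 2359296·x^7)·Dx^4 + (25 + 1088·x^2 + 17920·x^4 + 147456·x^6 + 589824·x^8)·Dx^5  (order 5).
h: a_k = 0, 0, 24, 0, -118, 0, 3143/5, 0, -1402053/280, 0, …
ICs: h(0) = 0, h′(0) = 0, h′′(0) = 48, h′′′(0) = 0, h′′′′(0) = -2832.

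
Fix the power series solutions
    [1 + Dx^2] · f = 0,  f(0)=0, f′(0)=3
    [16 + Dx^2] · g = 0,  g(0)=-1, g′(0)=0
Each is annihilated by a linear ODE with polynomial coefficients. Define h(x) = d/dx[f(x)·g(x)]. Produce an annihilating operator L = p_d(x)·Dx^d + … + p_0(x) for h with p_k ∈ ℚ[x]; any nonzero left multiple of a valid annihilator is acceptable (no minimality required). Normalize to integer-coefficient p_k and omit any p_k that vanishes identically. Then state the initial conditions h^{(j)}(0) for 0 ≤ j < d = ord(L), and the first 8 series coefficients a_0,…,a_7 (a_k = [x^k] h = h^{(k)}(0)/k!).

L = 225 + 34·Dx^2 + Dx^4  (order 4).
h: a_k = -3, 0, 147/2, 0, -1441/8, 0, 37969/240, 0, …
ICs: h(0) = -3, h′(0) = 0, h′′(0) = 147, h′′′(0) = 0.

f: a_k = 0, 3, 0, -1/2, 0, 1/40, 0, -1/1680, …
g: a_k = -1, 0, 8, 0, -32/3, 0, 256/45, 0, …
L₀ := L_f ⊗_s L_g (sym. prod.), ord ≤ 4.
Differentiate: ansatz ord ≤ ord L₀ ⇒ L.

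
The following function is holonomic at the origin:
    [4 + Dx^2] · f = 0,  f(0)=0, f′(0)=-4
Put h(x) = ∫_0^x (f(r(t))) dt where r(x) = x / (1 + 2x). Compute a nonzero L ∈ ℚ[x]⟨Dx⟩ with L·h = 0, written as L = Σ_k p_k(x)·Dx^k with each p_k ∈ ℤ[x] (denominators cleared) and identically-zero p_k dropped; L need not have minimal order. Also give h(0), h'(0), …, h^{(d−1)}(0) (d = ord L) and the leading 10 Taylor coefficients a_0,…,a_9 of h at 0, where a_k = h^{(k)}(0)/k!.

L = 4·Dx + (4 + 24·x + 48·x^2 + 32·x^3)·Dx^2 + (1 + 8·x + 24·x^2 + 32·x^3 + 16·x^4)·Dx^3  (order 3).
h: a_k = 0, 0, -2, 8/3, -10/3, 16/5, -4/45, -80/7, 13862/315, -50912/405, …
ICs: h(0) = 0, h′(0) = 0, h′′(0) = -4.

f: a_k = 0, -4, 0, 8/3, 0, -8/15, 0, 16/315, 0, -8/2835, …
L₀ from L_f via x↦r, Dx↦r'^{-1}Dx.
Integrate: L := L₀·Dx.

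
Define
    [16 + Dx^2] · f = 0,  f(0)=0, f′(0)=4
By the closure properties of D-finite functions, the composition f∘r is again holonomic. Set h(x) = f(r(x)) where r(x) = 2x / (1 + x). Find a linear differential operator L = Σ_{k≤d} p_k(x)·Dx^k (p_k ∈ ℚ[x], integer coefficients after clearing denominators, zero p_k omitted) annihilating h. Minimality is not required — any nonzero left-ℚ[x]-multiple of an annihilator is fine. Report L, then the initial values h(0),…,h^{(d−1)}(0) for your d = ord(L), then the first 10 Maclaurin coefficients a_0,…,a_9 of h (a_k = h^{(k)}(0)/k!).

L = 64 + (2 + 6·x + 6·x^2 + 2·x^3)·Dx + (1 + 4·x + 6·x^2 + 4·x^3 + x^4)·Dx^2  (order 2).
h: a_k = 0, 8, -8, -232/3, 248, -3464/15, -520, 758488/315, -218728/45, 15457432/2835, …
ICs: h(0) = 0, h′(0) = 8.

f: a_k = 0, 4, 0, -32/3, 0, 128/15, 0, -1024/315, 0, 2048/2835, …
f∘r: x↦r, Dx↦Dx/r' in L_f ⇒ L₀.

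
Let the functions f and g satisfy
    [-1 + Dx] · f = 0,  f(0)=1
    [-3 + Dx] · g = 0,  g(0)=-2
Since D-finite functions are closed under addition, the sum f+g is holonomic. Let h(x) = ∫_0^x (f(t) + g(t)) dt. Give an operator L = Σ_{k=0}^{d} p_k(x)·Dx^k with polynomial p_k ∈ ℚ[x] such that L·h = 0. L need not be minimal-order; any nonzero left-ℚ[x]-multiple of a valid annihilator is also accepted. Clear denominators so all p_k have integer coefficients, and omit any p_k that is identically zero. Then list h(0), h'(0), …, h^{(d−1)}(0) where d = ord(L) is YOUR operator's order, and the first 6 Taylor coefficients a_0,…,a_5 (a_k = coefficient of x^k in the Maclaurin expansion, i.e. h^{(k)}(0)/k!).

f: a_k = 1, 1, 1/2, 1/6, 1/24, 1/120, …
g: a_k = -2, -6, -9, -9, -27/4, -81/20, …
f+g: L₀ = lclm(L_f,L_g), ord ≤ 1+1.
Integrate: L := L₀·Dx.
L = 3·Dx - 4·Dx^2 + Dx^3  (order 3).
h: a_k = 0, -1, -5/2, -17/6, -53/24, -161/120, …
ICs: h(0) = 0, h′(0) = -1, h′′(0) = -5.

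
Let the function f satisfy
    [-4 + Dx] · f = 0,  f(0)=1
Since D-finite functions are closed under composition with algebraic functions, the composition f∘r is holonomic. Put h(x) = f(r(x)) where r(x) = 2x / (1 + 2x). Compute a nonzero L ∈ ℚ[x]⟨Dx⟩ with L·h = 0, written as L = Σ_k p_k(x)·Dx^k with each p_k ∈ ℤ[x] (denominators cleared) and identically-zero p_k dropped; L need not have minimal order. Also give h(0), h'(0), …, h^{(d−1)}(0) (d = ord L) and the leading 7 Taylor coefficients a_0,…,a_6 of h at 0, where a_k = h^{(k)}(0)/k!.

L = -8 + (1 + 4·x + 4·x^2)·Dx  (order 1).
h: a_k = 1, 8, 16, -32/3, -64/3, 896/15, -2816/45, …
ICs: h(0) = 1.

f: a_k = 1, 4, 8, 32/3, 32/3, 128/15, 256/45, …
h₀=f(r): pull back L_f along r ⇒ L₀.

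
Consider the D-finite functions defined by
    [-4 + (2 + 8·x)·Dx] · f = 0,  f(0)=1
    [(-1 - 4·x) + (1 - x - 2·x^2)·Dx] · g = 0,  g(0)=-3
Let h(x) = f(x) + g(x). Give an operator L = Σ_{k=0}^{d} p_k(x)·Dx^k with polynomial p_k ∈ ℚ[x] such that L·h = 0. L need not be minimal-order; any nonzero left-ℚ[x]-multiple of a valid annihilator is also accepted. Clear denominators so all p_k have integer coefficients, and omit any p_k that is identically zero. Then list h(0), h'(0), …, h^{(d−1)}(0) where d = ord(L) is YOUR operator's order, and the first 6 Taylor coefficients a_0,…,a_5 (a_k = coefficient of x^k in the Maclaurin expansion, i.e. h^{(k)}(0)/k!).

f: a_k = 1, 2, -2, 4, -10, 28, …
g: a_k = -3, -3, -9, -15, -33, -63, …
L₀ := lclm(L_f,L_g); ord L₀ ≤ 1+1.
L = (16 + 84·x + 120·x^2 + 160·x^3) + (-10 - 52·x - 204·x^2 - 400·x^3 - 400·x^4)·Dx + (-1 + 7·x + 56·x^2 + 8·x^3 - 200·x^4 - 160·x^5)·Dx^2  (order 2).
h: a_k = -2, -1, -11, -11, -43, -35, …
ICs: h(0) = -2, h′(0) = -1.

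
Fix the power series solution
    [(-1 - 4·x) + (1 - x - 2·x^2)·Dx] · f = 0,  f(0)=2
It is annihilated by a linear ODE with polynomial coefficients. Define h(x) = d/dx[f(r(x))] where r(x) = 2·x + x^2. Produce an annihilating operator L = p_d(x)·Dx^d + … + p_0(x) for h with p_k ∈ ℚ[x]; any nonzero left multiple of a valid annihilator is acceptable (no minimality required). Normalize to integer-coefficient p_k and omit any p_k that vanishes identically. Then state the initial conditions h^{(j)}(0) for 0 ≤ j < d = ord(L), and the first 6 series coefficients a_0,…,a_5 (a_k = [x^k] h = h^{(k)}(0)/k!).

L = (13 + 52·x + 186·x^2 + 160·x^3 + 40·x^4) + (-1 - 5·x + 26·x^2 + 62·x^3 + 40·x^4 + 8·x^5)·Dx  (order 1).
h: a_k = 4, 52, 312, 1912, 10540, 56412, …
ICs: h(0) = 4.

f: a_k = 2, 2, 6, 10, 22, 42, …
f∘r: x↦r, Dx↦Dx/r' in L_f ⇒ L₀.
h₀' ⇒ L via d/dx closure of L₀.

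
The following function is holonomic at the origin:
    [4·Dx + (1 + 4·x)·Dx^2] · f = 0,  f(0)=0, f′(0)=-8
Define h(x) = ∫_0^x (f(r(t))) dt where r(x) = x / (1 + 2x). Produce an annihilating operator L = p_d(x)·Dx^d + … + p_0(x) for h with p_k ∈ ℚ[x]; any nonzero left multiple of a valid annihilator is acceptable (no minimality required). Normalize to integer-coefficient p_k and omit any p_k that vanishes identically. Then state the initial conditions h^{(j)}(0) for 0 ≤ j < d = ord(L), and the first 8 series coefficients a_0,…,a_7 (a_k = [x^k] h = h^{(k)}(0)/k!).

f: a_k = 0, -8, 16, -128/3, 128, -2048/5, 4096/3, -32768/7, …
Substitute x→r, Dx→(1/r')Dx; clear ⇒ L₀.
Integrate: L := L₀·Dx.
L = (8 + 24·x)·Dx^2 + (1 + 8·x + 12·x^2)·Dx^3  (order 3).
h: a_k = 0, 0, -4, 32/3, -104/3, 128, -7744/15, 6656/3, …
ICs: h(0) = 0, h′(0) = 0, h′′(0) = -8.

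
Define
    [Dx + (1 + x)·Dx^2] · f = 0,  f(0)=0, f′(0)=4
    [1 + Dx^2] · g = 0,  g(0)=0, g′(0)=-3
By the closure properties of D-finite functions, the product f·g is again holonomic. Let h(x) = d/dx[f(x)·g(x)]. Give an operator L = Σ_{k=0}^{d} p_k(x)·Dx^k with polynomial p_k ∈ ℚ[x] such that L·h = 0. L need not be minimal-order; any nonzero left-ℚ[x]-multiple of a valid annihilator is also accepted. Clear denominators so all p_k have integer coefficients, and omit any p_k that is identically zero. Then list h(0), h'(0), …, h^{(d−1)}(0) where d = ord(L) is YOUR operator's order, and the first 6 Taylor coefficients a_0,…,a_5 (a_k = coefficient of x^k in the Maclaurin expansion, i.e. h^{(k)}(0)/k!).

f: a_k = 0, 4, -2, 4/3, -1, 4/5, …
g: a_k = 0, -3, 0, 1/2, 0, -1/40, …
Product ⇒ symmetric product L₀, ord ≤ 4.
h₀' ⇒ L via d/dx closure of L₀.
L = (-25 - 44·x - 42·x^2 + 12·x^3 + 43·x^4 + 24·x^5 + 4·x^6) + (-24 - 32·x + 20·x^2 + 60·x^3 + 40·x^4 + 8·x^5)·Dx + (-28 - 44·x - 14·x^2 + 72·x^3 + 98·x^4 + 48·x^5 + 8·x^6)·Dx^2 + (-24 - 32·x + 20·x^2 + 60·x^3 + 40·x^4 + 8·x^5)·Dx^3 + (-3 + 28·x^2 + 60·x^3 + 55·x^4 + 24·x^5 + 4·x^6)·Dx^4  (order 4).
h: a_k = 0, -24, 18, -8, 10, -11, …
ICs: h(0) = 0, h′(0) = -24, h′′(0) = 36, h′′′(0) = -48.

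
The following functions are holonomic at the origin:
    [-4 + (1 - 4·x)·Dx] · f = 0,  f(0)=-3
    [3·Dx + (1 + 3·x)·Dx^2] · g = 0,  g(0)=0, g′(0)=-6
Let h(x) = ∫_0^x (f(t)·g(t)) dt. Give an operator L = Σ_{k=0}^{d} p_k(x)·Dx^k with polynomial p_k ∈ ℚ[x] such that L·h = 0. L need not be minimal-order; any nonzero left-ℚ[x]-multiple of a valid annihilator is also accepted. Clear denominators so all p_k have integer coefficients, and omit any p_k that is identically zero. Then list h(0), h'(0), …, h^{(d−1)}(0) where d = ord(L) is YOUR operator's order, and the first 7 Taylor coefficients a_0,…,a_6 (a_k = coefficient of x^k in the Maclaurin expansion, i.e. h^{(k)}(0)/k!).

f: a_k = -3, -12, -48, -192, -768, -3072, -12288, …
g: a_k = 0, -6, 9, -18, 81/2, -486/5, 243, …
Product ⇒ symmetric product L₀, ord ≤ 2.
Integrate: L := L₀·Dx.
L = 12·Dx + (5 + 36·x)·Dx^2 + (-1 + x + 12·x^2)·Dx^3  (order 3).
h: a_k = 0, 0, 9, 15, 117/2, 1629/10, 2958/5, …
ICs: h(0) = 0, h′(0) = 0, h′′(0) = 18.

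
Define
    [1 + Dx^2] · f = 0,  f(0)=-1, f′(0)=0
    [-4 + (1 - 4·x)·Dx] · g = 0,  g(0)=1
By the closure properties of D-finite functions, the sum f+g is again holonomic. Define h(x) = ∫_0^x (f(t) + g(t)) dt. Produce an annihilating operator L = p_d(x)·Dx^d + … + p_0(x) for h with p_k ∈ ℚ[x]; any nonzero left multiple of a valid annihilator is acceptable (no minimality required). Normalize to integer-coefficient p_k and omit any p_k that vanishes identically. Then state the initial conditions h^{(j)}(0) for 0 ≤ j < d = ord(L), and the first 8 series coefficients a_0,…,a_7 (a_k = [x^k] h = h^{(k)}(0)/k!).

f: a_k = -1, 0, 1/2, 0, -1/24, 0, 1/720, 0, …
g: a_k = 1, 4, 16, 64, 256, 1024, 4096, 16384, …
f+g: L₀ = lclm(L_f,L_g), ord ≤ 2+1.
∫: right-multiply L₀ by Dx.
L = (-388 + 32·x - 64·x^2)·Dx + (33 - 140·x + 48·x^2 - 64·x^3)·Dx^2 + (-388 + 32·x - 64·x^2)·Dx^3 + (33 - 140·x + 48·x^2 - 64·x^3)·Dx^4  (order 4).
h: a_k = 0, 0, 2, 11/2, 16, 6143/120, 512/3, 421303/720, …
ICs: h(0) = 0, h′(0) = 0, h′′(0) = 4, h′′′(0) = 33.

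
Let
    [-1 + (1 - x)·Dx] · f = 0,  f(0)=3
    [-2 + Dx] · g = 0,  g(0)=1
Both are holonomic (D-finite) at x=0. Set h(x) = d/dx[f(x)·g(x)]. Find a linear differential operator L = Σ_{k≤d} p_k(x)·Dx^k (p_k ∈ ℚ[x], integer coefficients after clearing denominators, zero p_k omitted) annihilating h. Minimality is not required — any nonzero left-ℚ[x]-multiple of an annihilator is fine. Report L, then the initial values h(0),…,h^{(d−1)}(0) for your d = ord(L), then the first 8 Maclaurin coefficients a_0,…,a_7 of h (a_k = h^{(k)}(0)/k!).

f: a_k = 3, 3, 3, 3, 3, 3, 3, 3, …
g: a_k = 1, 2, 2, 4/3, 2/3, 4/15, 4/45, 8/315, …
Sym-product of L_f,L_g gives L₀ (≤ ord 1).
Derive L from L₀ (diff closure).
L = (10 - 12·x + 4·x^2) + (-3 + 5·x - 2·x^2)·Dx  (order 1).
h: a_k = 9, 30, 57, 84, 109, 662/5, 155, 18616/105, …
ICs: h(0) = 9.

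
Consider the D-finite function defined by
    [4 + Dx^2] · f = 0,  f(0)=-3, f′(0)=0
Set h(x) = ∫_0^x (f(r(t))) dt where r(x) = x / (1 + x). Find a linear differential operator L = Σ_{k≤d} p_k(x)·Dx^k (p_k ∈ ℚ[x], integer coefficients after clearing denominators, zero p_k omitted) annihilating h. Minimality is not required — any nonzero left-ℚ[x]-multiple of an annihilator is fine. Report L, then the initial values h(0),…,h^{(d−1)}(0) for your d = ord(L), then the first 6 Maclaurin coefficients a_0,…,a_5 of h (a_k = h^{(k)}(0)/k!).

L = 4·Dx + (2 + 6·x + 6·x^2 + 2·x^3)·Dx^2 + (1 + 4·x + 6·x^2 + 4·x^3 + x^4)·Dx^3  (order 3).
h: a_k = 0, -3, 0, 2, -3, 16/5, …
ICs: h(0) = 0, h′(0) = -3, h′′(0) = 0.

f: a_k = -3, 0, 6, 0, -2, 0, …
L₀ from L_f via x↦r, Dx↦r'^{-1}Dx.
Integrate: L := L₀·Dx.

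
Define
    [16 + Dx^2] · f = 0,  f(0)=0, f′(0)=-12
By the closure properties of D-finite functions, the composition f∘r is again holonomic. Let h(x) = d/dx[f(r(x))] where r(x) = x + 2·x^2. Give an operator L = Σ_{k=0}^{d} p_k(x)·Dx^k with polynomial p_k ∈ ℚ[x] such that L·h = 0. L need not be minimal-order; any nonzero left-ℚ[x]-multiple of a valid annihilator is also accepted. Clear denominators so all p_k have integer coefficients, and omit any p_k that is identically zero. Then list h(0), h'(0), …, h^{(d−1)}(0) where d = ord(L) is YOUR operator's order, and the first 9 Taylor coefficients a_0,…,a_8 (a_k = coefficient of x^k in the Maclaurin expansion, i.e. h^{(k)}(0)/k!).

f: a_k = 0, -12, 0, 32, 0, -128/5, 0, 1024/105, 0, …
h₀=f(r): pull back L_f along r ⇒ L₀.
Derive L from L₀ (diff closure).
L = (64 + 256·x + 1536·x^2 + 4096·x^3 + 4096·x^4) + (-12 - 48·x)·Dx + (1 + 8·x + 16·x^2)·Dx^2  (order 2).
h: a_k = -12, -48, 96, 768, 1792, 0, -106496/15, -229376/15, -1163264/105, …
ICs: h(0) = -12, h′(0) = -48.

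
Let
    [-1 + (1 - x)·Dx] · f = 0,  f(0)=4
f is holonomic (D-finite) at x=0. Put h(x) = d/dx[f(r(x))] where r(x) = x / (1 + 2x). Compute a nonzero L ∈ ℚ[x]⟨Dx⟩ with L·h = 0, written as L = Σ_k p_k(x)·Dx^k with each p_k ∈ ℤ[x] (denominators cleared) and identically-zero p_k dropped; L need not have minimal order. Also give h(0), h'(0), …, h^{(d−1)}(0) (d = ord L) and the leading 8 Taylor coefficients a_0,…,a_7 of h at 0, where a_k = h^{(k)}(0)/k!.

L = -4 + (-2 - 2·x)·Dx  (order 1).
h: a_k = 4, -8, 12, -16, 20, -24, 28, -32, …
ICs: h(0) = 4.

f: a_k = 4, 4, 4, 4, 4, 4, 4, 4, …
f∘r: x↦r, Dx↦Dx/r' in L_f ⇒ L₀.
h₀' ⇒ L via d/dx closure of L₀.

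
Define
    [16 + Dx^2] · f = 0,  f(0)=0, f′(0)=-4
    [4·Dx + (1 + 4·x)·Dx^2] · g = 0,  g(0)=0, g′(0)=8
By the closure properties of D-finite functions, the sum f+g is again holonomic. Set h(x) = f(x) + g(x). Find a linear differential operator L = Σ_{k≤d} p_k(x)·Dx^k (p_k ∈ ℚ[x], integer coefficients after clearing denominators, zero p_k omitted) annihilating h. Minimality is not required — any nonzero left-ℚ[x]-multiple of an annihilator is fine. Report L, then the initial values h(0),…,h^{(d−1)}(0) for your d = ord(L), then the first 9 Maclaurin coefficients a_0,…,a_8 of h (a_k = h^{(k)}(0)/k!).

L = (448 + 512·x + 1024·x^2)·Dx + (48 + 320·x + 768·x^2 + 1024·x^3)·Dx^2 + (28 + 32·x + 64·x^2)·Dx^3 + (3 + 20·x + 48·x^2 + 64·x^3)·Dx^4  (order 4).
h: a_k = 0, 4, -16, 160/3, -128, 6016/15, -4096/3, 1475584/315, -16384, …
ICs: h(0) = 0, h′(0) = 4, h′′(0) = -32, h′′′(0) = 320.

f: a_k = 0, -4, 0, 32/3, 0, -128/15, 0, 1024/315, 0, …
g: a_k = 0, 8, -16, 128/3, -128, 2048/5, -4096/3, 32768/7, -16384, …
h₀=f+g: left-lcm gives L₀, ord ≤ 4.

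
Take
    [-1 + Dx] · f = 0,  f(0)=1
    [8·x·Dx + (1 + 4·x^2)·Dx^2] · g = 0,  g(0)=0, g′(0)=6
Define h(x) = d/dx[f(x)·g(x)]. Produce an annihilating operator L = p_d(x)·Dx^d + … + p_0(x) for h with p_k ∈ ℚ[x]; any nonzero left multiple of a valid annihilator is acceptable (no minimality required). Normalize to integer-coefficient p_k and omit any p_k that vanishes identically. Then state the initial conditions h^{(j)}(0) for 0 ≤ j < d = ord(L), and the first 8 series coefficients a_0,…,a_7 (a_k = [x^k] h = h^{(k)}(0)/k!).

f: a_k = 1, 1, 1/2, 1/6, 1/24, 1/120, 1/720, 1/5040, …
g: a_k = 0, 6, 0, -8, 0, 96/5, 0, -384/7, …
f·g: L₀ = L_f ⊗_s L_g, ord ≤ 1·2.
h₀' ⇒ L via d/dx closure of L₀.
L = (-7 - 16·x + 104·x^2 - 64·x^3 + 16·x^4) + (6 + 24·x - 112·x^2 + 96·x^3 - 32·x^4)·Dx + (1 - 8·x + 8·x^2 - 32·x^3 + 16·x^4)·Dx^2  (order 2).
h: a_k = 6, 12, -15, -28, 309/4, 215/2, -12763/40, -43447/105, …
ICs: h(0) = 6, h′(0) = 12.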